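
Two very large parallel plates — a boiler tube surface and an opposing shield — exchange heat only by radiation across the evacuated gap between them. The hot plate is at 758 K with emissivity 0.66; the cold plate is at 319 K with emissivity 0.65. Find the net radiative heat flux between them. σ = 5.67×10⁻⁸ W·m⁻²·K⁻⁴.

q ≈ 8830 W/m²

For two infinite grey parallel plates, q = σ(T₁⁴ − T₂⁴)/(1/ε₁ + 1/ε₂ − 1).
T₁⁴ − T₂⁴ = 3.301×10¹¹ − 1.036×10¹⁰ = 3.198×10¹¹ K⁴.
1/ε₁ + 1/ε₂ − 1 = 1.515 + 1.538 − 1 = 2.054.
q = 5.67×10⁻⁸ × 3.198×10¹¹ / 2.054.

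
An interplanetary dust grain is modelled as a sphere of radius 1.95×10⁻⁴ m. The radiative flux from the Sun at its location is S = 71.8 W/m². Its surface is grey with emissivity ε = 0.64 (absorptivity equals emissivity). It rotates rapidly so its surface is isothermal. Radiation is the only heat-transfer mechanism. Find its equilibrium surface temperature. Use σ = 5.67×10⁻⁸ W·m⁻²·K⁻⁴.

At equilibrium, absorbed power = emitted power.
Absorbing cross-section = πr² = 1.195×10⁻⁷ m²; emitting surface = 4πr² = 4.778×10⁻⁷ m² (ratio 4).
εS·A_cross = εσ·A_surf·T⁴  ⇒  T⁴ = S/(4σ)   (ε cancels).
T⁴ = 71.8/(4·5.67×10⁻⁸) = 3.166×10⁸ K⁴.
T = (3.166×10⁸)^(1/4).

T ≈ 133 K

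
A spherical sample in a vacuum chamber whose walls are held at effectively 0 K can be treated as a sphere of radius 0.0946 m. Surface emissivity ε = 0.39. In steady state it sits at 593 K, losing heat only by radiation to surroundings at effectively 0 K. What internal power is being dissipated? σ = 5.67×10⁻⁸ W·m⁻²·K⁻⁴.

P ≈ 308 W

Steady state: P = εσA T⁴.
A = 4πr² = 0.1125 m²; T⁴ = (593)⁴ = 1.237×10¹¹ K⁴.
P = 0.39 × 5.67×10⁻⁸ × 0.1125 × 1.237×10¹¹.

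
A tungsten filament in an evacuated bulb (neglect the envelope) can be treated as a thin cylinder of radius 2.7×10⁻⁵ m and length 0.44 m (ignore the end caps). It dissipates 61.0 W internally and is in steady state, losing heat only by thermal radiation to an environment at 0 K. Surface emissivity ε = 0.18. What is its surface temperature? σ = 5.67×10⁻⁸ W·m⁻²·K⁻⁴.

T ≈ 2990 K

Steady state: internal power = radiated power, P = εσA T⁴.
Radiating area A = 2πrL = 7.464×10⁻⁵ m².
T⁴ = P/(εσA) = 61.0/(0.18·5.67×10⁻⁸·7.464×10⁻⁵) = 8.007×10¹³ K⁴.
T = (8.007×10¹³)^(1/4).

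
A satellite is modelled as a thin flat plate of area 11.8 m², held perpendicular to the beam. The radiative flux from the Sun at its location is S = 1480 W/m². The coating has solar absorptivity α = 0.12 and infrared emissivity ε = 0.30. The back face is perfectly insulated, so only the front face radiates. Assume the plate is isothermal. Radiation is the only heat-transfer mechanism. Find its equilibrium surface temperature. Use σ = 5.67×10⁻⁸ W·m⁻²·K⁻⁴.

At equilibrium, absorbed power = emitted power.
Absorbing cross-section = A = 11.80 m²; emitting surface = A = 11.80 m² (ratio 1).
αS·A_cross = εσ·A_surf·T⁴  ⇒  T⁴ = αS/(ε·1σ).
T⁴ = 0.120·1480/(0.30·1·5.67×10⁻⁸) = 1.044×10¹⁰ K⁴.
T = (1.044×10¹⁰)^(1/4).

T ≈ 320 K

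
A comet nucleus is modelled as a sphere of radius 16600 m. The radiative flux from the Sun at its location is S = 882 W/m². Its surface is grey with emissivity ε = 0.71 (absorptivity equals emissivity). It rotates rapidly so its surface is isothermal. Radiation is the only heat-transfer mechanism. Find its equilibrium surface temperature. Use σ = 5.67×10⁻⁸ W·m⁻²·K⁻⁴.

T ≈ 250 K

At equilibrium, absorbed power = emitted power.
Absorbing cross-section = πr² = 8.657×10⁸ m²; emitting surface = 4πr² = 3.463×10⁹ m² (ratio 4).
εS·A_cross = εσ·A_surf·T⁴  ⇒  T⁴ = S/(4σ)   (ε cancels).
T⁴ = 882/(4·5.67×10⁻⁸) = 3.889×10⁹ K⁴.
T = (3.889×10⁹)^(1/4).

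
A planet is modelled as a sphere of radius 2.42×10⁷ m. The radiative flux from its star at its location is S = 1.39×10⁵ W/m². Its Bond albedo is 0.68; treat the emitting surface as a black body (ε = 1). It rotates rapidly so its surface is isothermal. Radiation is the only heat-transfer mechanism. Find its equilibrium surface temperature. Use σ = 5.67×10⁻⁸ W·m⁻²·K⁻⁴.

At equilibrium, absorbed power = emitted power.
Absorbing cross-section = πr² = 1.840×10¹⁵ m²; emitting surface = 4πr² = 7.359×10¹⁵ m² (ratio 4).
(1−a)S·A_cross = εσ·A_surf·T⁴  ⇒  T⁴ = (1−a)S/(4σ).
T⁴ = 0.320·1.39×10⁵/(4·5.67×10⁻⁸) = 1.961×10¹¹ K⁴.
T = (1.961×10¹¹)^(1/4).

T ≈ 665 K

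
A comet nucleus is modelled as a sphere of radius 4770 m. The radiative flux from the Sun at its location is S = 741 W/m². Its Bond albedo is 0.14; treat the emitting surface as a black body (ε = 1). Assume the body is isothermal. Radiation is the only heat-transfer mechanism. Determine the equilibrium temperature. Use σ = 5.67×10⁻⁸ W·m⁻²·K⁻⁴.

At equilibrium, absorbed power = emitted power.
Absorbing cross-section = πr² = 7.148×10⁷ m²; emitting surface = 4πr² = 2.859×10⁸ m² (ratio 4).
(1−a)S·A_cross = εσ·A_surf·T⁴  ⇒  T⁴ = (1−a)S/(4σ).
T⁴ = 0.860·741/(4·5.67×10⁻⁸) = 2.810×10⁹ K⁴.
T = (2.810×10⁹)^(1/4).

T ≈ 230 K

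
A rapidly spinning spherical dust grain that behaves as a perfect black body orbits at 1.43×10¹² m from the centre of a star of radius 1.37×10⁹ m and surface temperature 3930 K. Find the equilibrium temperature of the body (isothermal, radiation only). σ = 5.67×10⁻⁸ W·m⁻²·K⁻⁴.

The star's surface emits σT_*⁴; at distance d the flux is S = σT_*⁴(R_*/d)².
S = 5.67×10⁻⁸·(3930)⁴·(1.37×10⁹/1.43×10¹²)² = 12.41 W/m².
For an isothermal sphere T⁴ = (1−a)S/(4σ) = 5.474×10⁷ K⁴.

T ≈ 86.0 K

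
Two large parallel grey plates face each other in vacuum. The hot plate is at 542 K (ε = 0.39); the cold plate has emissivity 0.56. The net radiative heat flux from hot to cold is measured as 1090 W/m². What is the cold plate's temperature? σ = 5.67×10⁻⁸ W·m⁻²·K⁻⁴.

T₂ ≈ 385 K

q = σ(T₁⁴ − T₂⁴)/(1/ε₁ + 1/ε₂ − 1); denominator = 3.350.
T₂⁴ = T₁⁴ − q·(1/ε₁+1/ε₂−1)/σ = 8.630×10¹⁰ − 1090·3.350/5.67×10⁻⁸
    = 2.190×10¹⁰ K⁴.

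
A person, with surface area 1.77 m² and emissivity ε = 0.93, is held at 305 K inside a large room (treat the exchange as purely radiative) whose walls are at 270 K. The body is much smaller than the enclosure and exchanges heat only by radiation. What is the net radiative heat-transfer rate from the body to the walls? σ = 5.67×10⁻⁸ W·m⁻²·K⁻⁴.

P_net ≈ 312 W

For a small grey body in a large enclosure: P_net = εσA(T_body⁴ − T_wall⁴).
A = 1.77 m²; T_body⁴ − T_wall⁴ = 8.654×10⁹ − 5.314×10⁹ = 3.339×10⁹ K⁴.
|P_net| = 0.93·5.67×10⁻⁸·1.770·3.339×10⁹.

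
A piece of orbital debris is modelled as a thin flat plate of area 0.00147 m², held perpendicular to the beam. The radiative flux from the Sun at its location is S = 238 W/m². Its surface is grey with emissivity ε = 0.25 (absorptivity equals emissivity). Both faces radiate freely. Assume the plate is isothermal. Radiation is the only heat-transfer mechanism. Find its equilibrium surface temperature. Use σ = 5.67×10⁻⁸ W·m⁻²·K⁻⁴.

At equilibrium, absorbed power = emitted power.
Absorbing cross-section = A = 0.001470 m²; emitting surface = 2A = 0.002940 m² (ratio 2).
εS·A_cross = εσ·A_surf·T⁴  ⇒  T⁴ = S/(2σ)   (ε cancels).
T⁴ = 238/(2·5.67×10⁻⁸) = 2.099×10⁹ K⁴.
T = (2.099×10⁹)^(1/4).

T ≈ 214 K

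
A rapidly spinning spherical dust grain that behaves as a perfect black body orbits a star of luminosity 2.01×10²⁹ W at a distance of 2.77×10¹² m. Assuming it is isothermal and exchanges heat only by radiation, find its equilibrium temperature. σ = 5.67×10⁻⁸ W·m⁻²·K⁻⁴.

T ≈ 310 K

First find the stellar flux at distance d: S = L/(4πd²) = 2.01×10²⁹/(4π·(2.77×10¹²)²) = 2085 W/m².
For an isothermal sphere, absorbed (1−a)S·πr² = emitted σ·4πr²·T⁴, so T⁴ = (1−a)S/(4σ).
T⁴ = 1.00·2085/(4·5.67×10⁻⁸) = 9.191×10⁹ K⁴.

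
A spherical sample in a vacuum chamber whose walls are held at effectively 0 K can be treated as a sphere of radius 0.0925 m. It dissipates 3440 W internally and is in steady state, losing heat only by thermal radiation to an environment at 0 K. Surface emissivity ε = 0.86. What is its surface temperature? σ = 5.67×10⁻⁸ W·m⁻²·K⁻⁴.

Steady state: internal power = radiated power, P = εσA T⁴.
Radiating area A = 4πr² = 0.1075 m².
T⁴ = P/(εσA) = 3440/(0.86·5.67×10⁻⁸·0.1075) = 6.561×10¹¹ K⁴.
T = (6.561×10¹¹)^(1/4).

T ≈ 900 K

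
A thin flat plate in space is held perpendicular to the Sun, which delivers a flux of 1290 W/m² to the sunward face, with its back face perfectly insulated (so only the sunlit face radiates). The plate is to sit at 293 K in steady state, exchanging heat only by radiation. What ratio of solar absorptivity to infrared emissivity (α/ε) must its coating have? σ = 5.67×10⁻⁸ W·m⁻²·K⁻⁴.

Balance: αS·A = εσ·1A·T⁴ ⇒ α/ε = σT⁴/S.
α/ε = 5.67×10⁻⁸·(293)⁴/1290 = 5.67×10⁻⁸·7.370×10⁹/1290.

α/ε ≈ 0.324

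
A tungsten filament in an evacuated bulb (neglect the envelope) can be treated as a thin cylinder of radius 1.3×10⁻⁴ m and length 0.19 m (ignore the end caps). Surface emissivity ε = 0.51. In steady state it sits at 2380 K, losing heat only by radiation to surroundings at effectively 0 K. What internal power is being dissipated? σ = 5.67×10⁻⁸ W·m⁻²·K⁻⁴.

P ≈ 144 W

Steady state: P = εσA T⁴.
A = 2πrL = 1.552×10⁻⁴ m²; T⁴ = (2380)⁴ = 3.209×10¹³ K⁴.
P = 0.51 × 5.67×10⁻⁸ × 1.552×10⁻⁴ × 3.209×10¹³.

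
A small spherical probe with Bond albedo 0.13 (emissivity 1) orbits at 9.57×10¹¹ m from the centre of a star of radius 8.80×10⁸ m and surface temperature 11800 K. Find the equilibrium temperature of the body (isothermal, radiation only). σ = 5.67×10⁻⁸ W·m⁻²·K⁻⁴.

T ≈ 244 K

The star's surface emits σT_*⁴; at distance d the flux is S = σT_*⁴(R_*/d)².
S = 5.67×10⁻⁸·(11800)⁴·(8.80×10⁸/9.57×10¹¹)² = 929.5 W/m².
For an isothermal sphere T⁴ = (1−a)S/(4σ) = 3.566×10⁹ K⁴.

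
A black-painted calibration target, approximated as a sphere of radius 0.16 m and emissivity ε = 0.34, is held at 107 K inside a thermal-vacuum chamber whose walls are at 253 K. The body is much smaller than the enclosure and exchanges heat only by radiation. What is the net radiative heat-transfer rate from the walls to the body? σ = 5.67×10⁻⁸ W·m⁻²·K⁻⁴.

For a small grey body in a large enclosure: P_net = εσA(T_body⁴ − T_wall⁴).
A = 4πr² = 0.3217 m²; T_body⁴ − T_wall⁴ = 1.311×10⁸ − 4.097×10⁹ = -3.966×10⁹ K⁴.
|P_net| = 0.34·5.67×10⁻⁸·0.3217·3.966×10⁹.

P_net ≈ 24.6 W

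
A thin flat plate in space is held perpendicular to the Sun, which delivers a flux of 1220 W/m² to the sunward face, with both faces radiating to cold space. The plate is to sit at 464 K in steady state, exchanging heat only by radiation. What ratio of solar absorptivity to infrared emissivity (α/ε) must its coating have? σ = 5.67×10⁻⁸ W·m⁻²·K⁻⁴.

α/ε ≈ 4.31

Balance: αS·A = εσ·2A·T⁴ ⇒ α/ε = 2σT⁴/S.
α/ε = 2·5.67×10⁻⁸·(464)⁴/1220 = 2·5.67×10⁻⁸·4.635×10¹⁰/1220.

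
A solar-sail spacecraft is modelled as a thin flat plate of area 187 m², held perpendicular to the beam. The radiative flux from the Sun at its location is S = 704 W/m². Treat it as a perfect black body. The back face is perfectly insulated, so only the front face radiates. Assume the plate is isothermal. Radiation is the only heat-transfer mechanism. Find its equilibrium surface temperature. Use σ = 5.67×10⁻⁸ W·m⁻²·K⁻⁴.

At equilibrium, absorbed power = emitted power.
Absorbing cross-section = A = 187.0 m²; emitting surface = A = 187.0 m² (ratio 1).
S·A_cross = εσ·A_surf·T⁴  ⇒  T⁴ = S/(1σ).
T⁴ = 1.00·704/(1·5.67×10⁻⁸) = 1.242×10¹⁰ K⁴.
T = (1.242×10¹⁰)^(1/4).

T ≈ 334 K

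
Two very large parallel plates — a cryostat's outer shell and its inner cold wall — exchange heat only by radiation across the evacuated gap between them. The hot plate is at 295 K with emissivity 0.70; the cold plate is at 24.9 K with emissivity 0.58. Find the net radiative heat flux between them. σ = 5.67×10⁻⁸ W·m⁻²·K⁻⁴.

q ≈ 199 W/m²

For two infinite grey parallel plates, q = σ(T₁⁴ − T₂⁴)/(1/ε₁ + 1/ε₂ − 1).
T₁⁴ − T₂⁴ = 7.573×10⁹ − 3.844×10⁵ = 7.573×10⁹ K⁴.
1/ε₁ + 1/ε₂ − 1 = 1.429 + 1.724 − 1 = 2.153.
q = 5.67×10⁻⁸ × 7.573×10⁹ / 2.153.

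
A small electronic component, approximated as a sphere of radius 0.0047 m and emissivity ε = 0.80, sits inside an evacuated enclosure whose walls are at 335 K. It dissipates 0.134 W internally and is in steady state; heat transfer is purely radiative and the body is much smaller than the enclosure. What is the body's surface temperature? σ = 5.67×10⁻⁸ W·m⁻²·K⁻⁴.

T ≈ 390 K

For a small grey body in a large enclosure, net radiated power = εσA(T⁴ − T_w⁴).
Steady state: P = εσA(T⁴ − T_w⁴) with A = 4πr² = 2.776×10⁻⁴ m².
T⁴ = P/(εσA) + T_w⁴ = 0.134/(0.80·5.67×10⁻⁸·2.776×10⁻⁴) + (335)⁴
    = 1.064×10¹⁰ + 1.259×10¹⁰ = 2.324×10¹⁰ K⁴.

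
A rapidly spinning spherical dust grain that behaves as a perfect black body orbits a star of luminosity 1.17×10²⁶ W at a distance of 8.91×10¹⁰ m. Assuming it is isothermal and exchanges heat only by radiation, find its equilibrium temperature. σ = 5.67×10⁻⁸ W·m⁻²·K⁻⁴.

First find the stellar flux at distance d: S = L/(4πd²) = 1.17×10²⁶/(4π·(8.91×10¹⁰)²) = 1173 W/m².
For an isothermal sphere, absorbed (1−a)S·πr² = emitted σ·4πr²·T⁴, so T⁴ = (1−a)S/(4σ).
T⁴ = 1.00·1173/(4·5.67×10⁻⁸) = 5.171×10⁹ K⁴.

T ≈ 268 K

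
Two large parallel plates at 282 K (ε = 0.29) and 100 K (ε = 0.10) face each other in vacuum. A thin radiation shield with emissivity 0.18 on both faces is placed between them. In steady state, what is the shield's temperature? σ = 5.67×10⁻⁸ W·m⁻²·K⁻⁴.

In steady state the net flux on the hot side equals that on the cold side.
σ(T₁⁴−T_s⁴)/D₁ = σ(T_s⁴−T₂⁴)/D₂, with D₁ = 1/ε₁+1/ε_s−1 = 8.004, D₂ = 1/ε_s+1/ε₂−1 = 14.56.
Solve for T_s⁴: T_s⁴ = (D₂·T₁⁴ + D₁·T₂⁴)/(D₁+D₂) = 4.116×10⁹ K⁴.

T_s ≈ 253 K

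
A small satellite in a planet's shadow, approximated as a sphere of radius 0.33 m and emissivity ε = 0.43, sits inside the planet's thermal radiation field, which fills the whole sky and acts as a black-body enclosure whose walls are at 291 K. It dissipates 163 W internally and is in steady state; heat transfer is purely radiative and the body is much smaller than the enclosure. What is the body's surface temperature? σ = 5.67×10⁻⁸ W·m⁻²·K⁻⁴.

For a small grey body in a large enclosure, net radiated power = εσA(T⁴ − T_w⁴).
Steady state: P = εσA(T⁴ − T_w⁴) with A = 4πr² = 1.368 m².
T⁴ = P/(εσA) + T_w⁴ = 163/(0.43·5.67×10⁻⁸·1.368) + (291)⁴
    = 4.885×10⁹ + 7.171×10⁹ = 1.206×10¹⁰ K⁴.

T ≈ 331 K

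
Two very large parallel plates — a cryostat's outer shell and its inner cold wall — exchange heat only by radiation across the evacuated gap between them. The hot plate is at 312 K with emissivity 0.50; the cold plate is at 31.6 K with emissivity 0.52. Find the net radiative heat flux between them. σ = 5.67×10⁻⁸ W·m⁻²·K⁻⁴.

q ≈ 184 W/m²

For two infinite grey parallel plates, q = σ(T₁⁴ − T₂⁴)/(1/ε₁ + 1/ε₂ − 1).
T₁⁴ − T₂⁴ = 9.476×10⁹ − 9.971×10⁵ = 9.475×10⁹ K⁴.
1/ε₁ + 1/ε₂ − 1 = 2.000 + 1.923 − 1 = 2.923.
q = 5.67×10⁻⁸ × 9.475×10⁹ / 2.923.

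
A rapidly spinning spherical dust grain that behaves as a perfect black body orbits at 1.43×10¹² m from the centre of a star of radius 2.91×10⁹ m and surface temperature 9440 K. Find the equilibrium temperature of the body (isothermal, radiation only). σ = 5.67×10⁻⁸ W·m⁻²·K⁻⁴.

The star's surface emits σT_*⁴; at distance d the flux is S = σT_*⁴(R_*/d)².
S = 5.67×10⁻⁸·(9440)⁴·(2.91×10⁹/1.43×10¹²)² = 1865 W/m².
For an isothermal sphere T⁴ = (1−a)S/(4σ) = 8.221×10⁹ K⁴.

T ≈ 301 K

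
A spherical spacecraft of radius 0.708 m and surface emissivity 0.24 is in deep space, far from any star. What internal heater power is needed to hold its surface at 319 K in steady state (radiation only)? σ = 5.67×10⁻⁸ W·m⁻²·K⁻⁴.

P = εσ·4πr²·T⁴.
4πr² = 6.299 m²; T⁴ = 1.036×10¹⁰ K⁴.
P = 0.24·5.67×10⁻⁸·6.299·1.036×10¹⁰.

P ≈ 888 W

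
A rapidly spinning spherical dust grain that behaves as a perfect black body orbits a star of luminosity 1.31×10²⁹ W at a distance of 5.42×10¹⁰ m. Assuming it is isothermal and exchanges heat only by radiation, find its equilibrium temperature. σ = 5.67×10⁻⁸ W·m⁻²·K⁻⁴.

T ≈ 1990 K

First find the stellar flux at distance d: S = L/(4πd²) = 1.31×10²⁹/(4π·(5.42×10¹⁰)²) = 3.549×10⁶ W/m².
For an isothermal sphere, absorbed (1−a)S·πr² = emitted σ·4πr²·T⁴, so T⁴ = (1−a)S/(4σ).
T⁴ = 1.00·3.549×10⁶/(4·5.67×10⁻⁸) = 1.565×10¹³ K⁴.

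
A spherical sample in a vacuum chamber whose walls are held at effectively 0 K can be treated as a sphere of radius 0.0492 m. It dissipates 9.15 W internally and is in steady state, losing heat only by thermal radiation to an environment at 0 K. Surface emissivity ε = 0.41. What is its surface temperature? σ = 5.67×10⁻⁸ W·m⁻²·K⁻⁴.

T ≈ 337 K

Steady state: internal power = radiated power, P = εσA T⁴.
Radiating area A = 4πr² = 0.03042 m².
T⁴ = P/(εσA) = 9.15/(0.41·5.67×10⁻⁸·0.03042) = 1.294×10¹⁰ K⁴.
T = (1.294×10¹⁰)^(1/4).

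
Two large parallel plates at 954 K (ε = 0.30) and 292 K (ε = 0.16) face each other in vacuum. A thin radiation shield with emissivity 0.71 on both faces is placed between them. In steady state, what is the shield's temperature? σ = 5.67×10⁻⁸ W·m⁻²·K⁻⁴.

T_s ≈ 854 K

In steady state the net flux on the hot side equals that on the cold side.
σ(T₁⁴−T_s⁴)/D₁ = σ(T_s⁴−T₂⁴)/D₂, with D₁ = 1/ε₁+1/ε_s−1 = 3.742, D₂ = 1/ε_s+1/ε₂−1 = 6.658.
Solve for T_s⁴: T_s⁴ = (D₂·T₁⁴ + D₁·T₂⁴)/(D₁+D₂) = 5.329×10¹¹ K⁴.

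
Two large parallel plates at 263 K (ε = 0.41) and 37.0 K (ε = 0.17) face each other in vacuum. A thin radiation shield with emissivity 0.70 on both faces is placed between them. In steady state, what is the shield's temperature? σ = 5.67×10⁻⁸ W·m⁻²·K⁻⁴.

In steady state the net flux on the hot side equals that on the cold side.
σ(T₁⁴−T_s⁴)/D₁ = σ(T_s⁴−T₂⁴)/D₂, with D₁ = 1/ε₁+1/ε_s−1 = 2.868, D₂ = 1/ε_s+1/ε₂−1 = 6.311.
Solve for T_s⁴: T_s⁴ = (D₂·T₁⁴ + D₁·T₂⁴)/(D₁+D₂) = 3.290×10⁹ K⁴.

T_s ≈ 239 K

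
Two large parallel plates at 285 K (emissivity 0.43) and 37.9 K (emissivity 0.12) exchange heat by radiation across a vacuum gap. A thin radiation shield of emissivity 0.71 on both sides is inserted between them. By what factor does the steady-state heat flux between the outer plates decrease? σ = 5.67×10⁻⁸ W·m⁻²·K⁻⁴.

factor ≈ 1.19

Without shield: q₀ = σΔ(T⁴)/(1/ε₁+1/ε₂−1) with denominator 9.659.
With shield the two gaps are in series; the resistances add: (1/ε₁+1/ε_s−1)+(1/ε_s+1/ε₂−1) = 2.734+8.742 = 11.48.
Heat-flux ratio q₀/q = 11.48/9.659.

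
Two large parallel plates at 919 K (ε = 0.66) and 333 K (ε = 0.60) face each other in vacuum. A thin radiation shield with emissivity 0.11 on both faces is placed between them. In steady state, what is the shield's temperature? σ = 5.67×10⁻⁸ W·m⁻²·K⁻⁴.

T_s ≈ 778 K

In steady state the net flux on the hot side equals that on the cold side.
σ(T₁⁴−T_s⁴)/D₁ = σ(T_s⁴−T₂⁴)/D₂, with D₁ = 1/ε₁+1/ε_s−1 = 9.606, D₂ = 1/ε_s+1/ε₂−1 = 9.758.
Solve for T_s⁴: T_s⁴ = (D₂·T₁⁴ + D₁·T₂⁴)/(D₁+D₂) = 3.655×10¹¹ K⁴.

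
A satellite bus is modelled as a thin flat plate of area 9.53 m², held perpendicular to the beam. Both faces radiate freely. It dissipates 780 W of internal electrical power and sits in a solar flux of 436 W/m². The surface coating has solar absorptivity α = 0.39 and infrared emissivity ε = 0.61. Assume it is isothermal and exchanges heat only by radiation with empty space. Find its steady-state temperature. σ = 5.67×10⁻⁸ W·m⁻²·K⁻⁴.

At steady state, absorbed solar power + internal power = radiated power.
Absorbed: α·S·A_cross = 0.39·436·9.530 = 1620 W (cross-section A).
Total input = 1620 + 780 = 2400 W.
Radiated: εσ·A_surf·T⁴ with A_surf = 2A = 19.06 m².
T⁴ = 2400/(0.61·5.67×10⁻⁸·19.06) = 3.641×10⁹ K⁴.

T ≈ 246 K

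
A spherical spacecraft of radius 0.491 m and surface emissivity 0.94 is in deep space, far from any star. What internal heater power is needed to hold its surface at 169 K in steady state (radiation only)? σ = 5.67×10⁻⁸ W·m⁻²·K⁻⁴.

P = εσ·4πr²·T⁴.
4πr² = 3.030 m²; T⁴ = 8.157×10⁸ K⁴.
P = 0.94·5.67×10⁻⁸·3.030·8.157×10⁸.

P ≈ 132 W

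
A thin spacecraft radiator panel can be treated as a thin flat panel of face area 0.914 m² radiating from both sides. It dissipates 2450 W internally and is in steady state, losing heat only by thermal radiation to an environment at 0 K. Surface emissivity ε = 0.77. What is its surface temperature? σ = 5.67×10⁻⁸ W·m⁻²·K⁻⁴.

T ≈ 419 K

Steady state: internal power = radiated power, P = εσA T⁴.
Radiating area A = 2·0.914 = 1.828 m².
T⁴ = P/(εσA) = 2450/(0.77·5.67×10⁻⁸·1.828) = 3.070×10¹⁰ K⁴.
T = (3.070×10¹⁰)^(1/4).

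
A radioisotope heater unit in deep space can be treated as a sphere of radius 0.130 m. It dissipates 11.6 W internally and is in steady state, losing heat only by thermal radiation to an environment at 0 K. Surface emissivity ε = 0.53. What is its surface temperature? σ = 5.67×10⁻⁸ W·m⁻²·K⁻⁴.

Steady state: internal power = radiated power, P = εσA T⁴.
Radiating area A = 4πr² = 0.2124 m².
T⁴ = P/(εσA) = 11.6/(0.53·5.67×10⁻⁸·0.2124) = 1.818×10⁹ K⁴.
T = (1.818×10⁹)^(1/4).

T ≈ 206 K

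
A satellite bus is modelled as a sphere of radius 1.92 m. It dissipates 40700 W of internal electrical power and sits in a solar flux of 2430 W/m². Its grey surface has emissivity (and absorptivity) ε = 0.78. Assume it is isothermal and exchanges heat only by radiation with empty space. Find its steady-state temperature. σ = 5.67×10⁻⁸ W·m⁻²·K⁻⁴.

T ≈ 418 K

At steady state, absorbed solar power + internal power = radiated power.
Absorbed: α·S·A_cross = 0.78·2430·11.58 = 21950 W (cross-section πr²).
Total input = 21950 + 40700 = 62650 W.
Radiated: εσ·A_surf·T⁴ with A_surf = 4πr² = 46.32 m².
T⁴ = 62650/(0.78·5.67×10⁻⁸·46.32) = 3.058×10¹⁰ K⁴.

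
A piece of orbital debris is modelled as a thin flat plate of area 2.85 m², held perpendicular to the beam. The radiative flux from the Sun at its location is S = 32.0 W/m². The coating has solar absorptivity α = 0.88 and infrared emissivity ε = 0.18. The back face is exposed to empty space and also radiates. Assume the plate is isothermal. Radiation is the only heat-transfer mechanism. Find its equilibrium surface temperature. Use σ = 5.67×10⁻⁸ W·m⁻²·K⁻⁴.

T ≈ 193 K

At equilibrium, absorbed power = emitted power.
Absorbing cross-section = A = 2.850 m²; emitting surface = 2A = 5.700 m² (ratio 2).
αS·A_cross = εσ·A_surf·T⁴  ⇒  T⁴ = αS/(ε·2σ).
T⁴ = 0.880·32.0/(0.18·2·5.67×10⁻⁸) = 1.380×10⁹ K⁴.
T = (1.380×10⁹)^(1/4).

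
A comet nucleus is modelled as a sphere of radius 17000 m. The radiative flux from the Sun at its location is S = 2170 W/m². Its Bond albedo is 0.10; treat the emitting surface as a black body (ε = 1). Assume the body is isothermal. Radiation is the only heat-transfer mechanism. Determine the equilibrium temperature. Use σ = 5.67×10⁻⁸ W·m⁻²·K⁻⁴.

At equilibrium, absorbed power = emitted power.
Absorbing cross-section = πr² = 9.079×10⁸ m²; emitting surface = 4πr² = 3.632×10⁹ m² (ratio 4).
(1−a)S·A_cross = εσ·A_surf·T⁴  ⇒  T⁴ = (1−a)S/(4σ).
T⁴ = 0.900·2170/(4·5.67×10⁻⁸) = 8.611×10⁹ K⁴.
T = (8.611×10⁹)^(1/4).

T ≈ 305 K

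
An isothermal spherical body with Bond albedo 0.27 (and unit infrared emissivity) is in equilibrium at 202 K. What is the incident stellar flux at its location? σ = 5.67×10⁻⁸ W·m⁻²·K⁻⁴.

S ≈ 517 W/m²

(1−a)S·πr² = σ·4πr²·T⁴ ⇒ S = 4σT⁴/(1−a).
S = 4·5.67×10⁻⁸·1.665×10⁹/0.730.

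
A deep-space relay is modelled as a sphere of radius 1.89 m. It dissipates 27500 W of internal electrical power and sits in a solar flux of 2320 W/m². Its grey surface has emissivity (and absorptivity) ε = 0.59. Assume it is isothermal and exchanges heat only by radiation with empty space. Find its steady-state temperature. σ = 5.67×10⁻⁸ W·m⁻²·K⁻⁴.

T ≈ 411 K

At steady state, absorbed solar power + internal power = radiated power.
Absorbed: α·S·A_cross = 0.59·2320·11.22 = 15360 W (cross-section πr²).
Total input = 15360 + 27500 = 42860 W.
Radiated: εσ·A_surf·T⁴ with A_surf = 4πr² = 44.89 m².
T⁴ = 42860/(0.59·5.67×10⁻⁸·44.89) = 2.854×10¹⁰ K⁴.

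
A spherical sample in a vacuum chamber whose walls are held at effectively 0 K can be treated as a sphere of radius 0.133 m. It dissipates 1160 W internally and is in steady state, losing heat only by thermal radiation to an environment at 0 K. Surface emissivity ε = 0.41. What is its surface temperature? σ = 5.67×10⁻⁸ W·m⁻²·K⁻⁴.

T ≈ 688 K

Steady state: internal power = radiated power, P = εσA T⁴.
Radiating area A = 4πr² = 0.2223 m².
T⁴ = P/(εσA) = 1160/(0.41·5.67×10⁻⁸·0.2223) = 2.245×10¹¹ K⁴.
T = (2.245×10¹¹)^(1/4).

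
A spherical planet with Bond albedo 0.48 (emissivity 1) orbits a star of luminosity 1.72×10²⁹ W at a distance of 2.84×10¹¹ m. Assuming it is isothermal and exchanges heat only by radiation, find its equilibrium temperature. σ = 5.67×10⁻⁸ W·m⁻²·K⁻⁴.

T ≈ 790 K

First find the stellar flux at distance d: S = L/(4πd²) = 1.72×10²⁹/(4π·(2.84×10¹¹)²) = 1.697×10⁵ W/m².
For an isothermal sphere, absorbed (1−a)S·πr² = emitted σ·4πr²·T⁴, so T⁴ = (1−a)S/(4σ).
T⁴ = 0.520·1.697×10⁵/(4·5.67×10⁻⁸) = 3.891×10¹¹ K⁴.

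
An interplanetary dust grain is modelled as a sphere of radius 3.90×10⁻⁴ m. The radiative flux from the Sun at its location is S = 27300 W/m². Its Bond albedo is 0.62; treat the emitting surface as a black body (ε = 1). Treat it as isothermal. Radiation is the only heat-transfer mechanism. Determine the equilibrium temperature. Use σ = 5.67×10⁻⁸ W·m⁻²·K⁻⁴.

At equilibrium, absorbed power = emitted power.
Absorbing cross-section = πr² = 4.778×10⁻⁷ m²; emitting surface = 4πr² = 1.911×10⁻⁶ m² (ratio 4).
(1−a)S·A_cross = εσ·A_surf·T⁴  ⇒  T⁴ = (1−a)S/(4σ).
T⁴ = 0.380·27300/(4·5.67×10⁻⁸) = 4.574×10¹⁰ K⁴.
T = (4.574×10¹⁰)^(1/4).

T ≈ 462 K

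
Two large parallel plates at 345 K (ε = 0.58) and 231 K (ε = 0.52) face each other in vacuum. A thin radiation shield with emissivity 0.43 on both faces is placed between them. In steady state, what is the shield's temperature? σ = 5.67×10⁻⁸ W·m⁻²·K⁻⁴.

In steady state the net flux on the hot side equals that on the cold side.
σ(T₁⁴−T_s⁴)/D₁ = σ(T_s⁴−T₂⁴)/D₂, with D₁ = 1/ε₁+1/ε_s−1 = 3.050, D₂ = 1/ε_s+1/ε₂−1 = 3.249.
Solve for T_s⁴: T_s⁴ = (D₂·T₁⁴ + D₁·T₂⁴)/(D₁+D₂) = 8.686×10⁹ K⁴.

T_s ≈ 305 K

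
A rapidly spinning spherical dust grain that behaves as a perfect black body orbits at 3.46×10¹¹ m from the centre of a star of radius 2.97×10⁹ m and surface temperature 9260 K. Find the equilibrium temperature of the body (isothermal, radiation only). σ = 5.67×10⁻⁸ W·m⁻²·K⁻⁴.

T ≈ 607 K

The star's surface emits σT_*⁴; at distance d the flux is S = σT_*⁴(R_*/d)².
S = 5.67×10⁻⁸·(9260)⁴·(2.97×10⁹/3.46×10¹¹)² = 30720 W/m².
For an isothermal sphere T⁴ = (1−a)S/(4σ) = 1.354×10¹¹ K⁴.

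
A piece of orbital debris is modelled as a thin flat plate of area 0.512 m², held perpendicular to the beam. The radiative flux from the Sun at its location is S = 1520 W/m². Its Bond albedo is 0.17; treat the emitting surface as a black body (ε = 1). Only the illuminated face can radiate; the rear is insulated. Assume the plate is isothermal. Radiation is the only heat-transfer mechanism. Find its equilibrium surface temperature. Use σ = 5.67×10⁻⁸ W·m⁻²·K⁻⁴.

T ≈ 386 K

At equilibrium, absorbed power = emitted power.
Absorbing cross-section = A = 0.5120 m²; emitting surface = A = 0.5120 m² (ratio 1).
(1−a)S·A_cross = εσ·A_surf·T⁴  ⇒  T⁴ = (1−a)S/(1σ).
T⁴ = 0.830·1520/(1·5.67×10⁻⁸) = 2.225×10¹⁰ K⁴.
T = (2.225×10¹⁰)^(1/4).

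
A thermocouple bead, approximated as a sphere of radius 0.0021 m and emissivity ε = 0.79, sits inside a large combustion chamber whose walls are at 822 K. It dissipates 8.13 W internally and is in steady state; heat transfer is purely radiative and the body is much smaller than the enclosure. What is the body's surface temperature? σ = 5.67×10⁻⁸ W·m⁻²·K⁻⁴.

For a small grey body in a large enclosure, net radiated power = εσA(T⁴ − T_w⁴).
Steady state: P = εσA(T⁴ − T_w⁴) with A = 4πr² = 5.542×10⁻⁵ m².
T⁴ = P/(εσA) + T_w⁴ = 8.13/(0.79·5.67×10⁻⁸·5.542×10⁻⁵) + (822)⁴
    = 3.275×10¹² + 4.565×10¹¹ = 3.732×10¹² K⁴.

T ≈ 1390 K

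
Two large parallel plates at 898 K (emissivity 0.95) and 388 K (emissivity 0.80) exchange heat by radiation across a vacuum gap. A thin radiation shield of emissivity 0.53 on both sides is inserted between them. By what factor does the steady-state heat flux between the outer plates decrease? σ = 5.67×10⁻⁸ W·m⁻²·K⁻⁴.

Without shield: q₀ = σΔ(T⁴)/(1/ε₁+1/ε₂−1) with denominator 1.303.
With shield the two gaps are in series; the resistances add: (1/ε₁+1/ε_s−1)+(1/ε_s+1/ε₂−1) = 1.939+2.137 = 4.076.
Heat-flux ratio q₀/q = 4.076/1.303.

factor ≈ 3.13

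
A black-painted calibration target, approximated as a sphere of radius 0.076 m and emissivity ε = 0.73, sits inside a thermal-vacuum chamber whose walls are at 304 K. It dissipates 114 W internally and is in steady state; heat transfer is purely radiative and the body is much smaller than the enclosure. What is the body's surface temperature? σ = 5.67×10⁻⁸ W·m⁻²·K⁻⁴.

T ≈ 464 K

For a small grey body in a large enclosure, net radiated power = εσA(T⁴ − T_w⁴).
Steady state: P = εσA(T⁴ − T_w⁴) with A = 4πr² = 0.07258 m².
T⁴ = P/(εσA) + T_w⁴ = 114/(0.73·5.67×10⁻⁸·0.07258) + (304)⁴
    = 3.795×10¹⁰ + 8.541×10⁹ = 4.649×10¹⁰ K⁴.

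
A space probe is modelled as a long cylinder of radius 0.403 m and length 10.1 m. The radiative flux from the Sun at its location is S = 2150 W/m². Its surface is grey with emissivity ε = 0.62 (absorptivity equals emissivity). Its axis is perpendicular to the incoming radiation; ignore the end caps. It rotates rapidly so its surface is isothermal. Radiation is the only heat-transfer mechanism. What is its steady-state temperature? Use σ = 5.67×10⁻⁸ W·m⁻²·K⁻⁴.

At equilibrium, absorbed power = emitted power.
Absorbing cross-section = 2rL = 8.141 m²; emitting surface = 2πrL = 25.57 m² (ratio π).
εS·A_cross = εσ·A_surf·T⁴  ⇒  T⁴ = S/(πσ)   (ε cancels).
T⁴ = 2150/(π·5.67×10⁻⁸) = 1.207×10¹⁰ K⁴.
T = (1.207×10¹⁰)^(1/4).

T ≈ 331 K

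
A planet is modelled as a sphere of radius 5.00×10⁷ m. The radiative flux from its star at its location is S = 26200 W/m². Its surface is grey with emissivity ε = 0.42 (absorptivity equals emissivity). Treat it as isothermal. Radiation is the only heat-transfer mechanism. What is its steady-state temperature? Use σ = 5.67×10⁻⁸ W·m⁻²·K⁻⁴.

T ≈ 583 K

At equilibrium, absorbed power = emitted power.
Absorbing cross-section = πr² = 7.854×10¹⁵ m²; emitting surface = 4πr² = 3.142×10¹⁶ m² (ratio 4).
εS·A_cross = εσ·A_surf·T⁴  ⇒  T⁴ = S/(4σ)   (ε cancels).
T⁴ = 26200/(4·5.67×10⁻⁸) = 1.155×10¹¹ K⁴.
T = (1.155×10¹¹)^(1/4).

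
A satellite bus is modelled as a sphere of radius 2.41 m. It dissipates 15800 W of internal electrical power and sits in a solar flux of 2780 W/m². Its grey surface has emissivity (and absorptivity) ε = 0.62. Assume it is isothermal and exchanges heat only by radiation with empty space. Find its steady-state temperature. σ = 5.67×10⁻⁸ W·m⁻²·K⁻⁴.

At steady state, absorbed solar power + internal power = radiated power.
Absorbed: α·S·A_cross = 0.62·2780·18.25 = 31450 W (cross-section πr²).
Total input = 31450 + 15800 = 47250 W.
Radiated: εσ·A_surf·T⁴ with A_surf = 4πr² = 72.99 m².
T⁴ = 47250/(0.62·5.67×10⁻⁸·72.99) = 1.842×10¹⁰ K⁴.

T ≈ 368 K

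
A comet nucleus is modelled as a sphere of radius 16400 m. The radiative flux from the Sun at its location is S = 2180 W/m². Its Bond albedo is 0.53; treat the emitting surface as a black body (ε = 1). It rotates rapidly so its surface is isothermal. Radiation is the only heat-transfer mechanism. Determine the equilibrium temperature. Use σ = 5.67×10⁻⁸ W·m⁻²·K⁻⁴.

At equilibrium, absorbed power = emitted power.
Absorbing cross-section = πr² = 8.450×10⁸ m²; emitting surface = 4πr² = 3.380×10⁹ m² (ratio 4).
(1−a)S·A_cross = εσ·A_surf·T⁴  ⇒  T⁴ = (1−a)S/(4σ).
T⁴ = 0.470·2180/(4·5.67×10⁻⁸) = 4.518×10⁹ K⁴.
T = (4.518×10⁹)^(1/4).

T ≈ 259 K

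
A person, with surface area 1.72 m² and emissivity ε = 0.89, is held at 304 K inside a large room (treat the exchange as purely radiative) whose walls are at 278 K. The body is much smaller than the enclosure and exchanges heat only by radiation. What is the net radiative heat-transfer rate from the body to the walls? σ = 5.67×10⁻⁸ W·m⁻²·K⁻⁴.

For a small grey body in a large enclosure: P_net = εσA(T_body⁴ − T_wall⁴).
A = 1.72 m²; T_body⁴ − T_wall⁴ = 8.541×10⁹ − 5.973×10⁹ = 2.568×10⁹ K⁴.
|P_net| = 0.89·5.67×10⁻⁸·1.720·2.568×10⁹.

P_net ≈ 223 W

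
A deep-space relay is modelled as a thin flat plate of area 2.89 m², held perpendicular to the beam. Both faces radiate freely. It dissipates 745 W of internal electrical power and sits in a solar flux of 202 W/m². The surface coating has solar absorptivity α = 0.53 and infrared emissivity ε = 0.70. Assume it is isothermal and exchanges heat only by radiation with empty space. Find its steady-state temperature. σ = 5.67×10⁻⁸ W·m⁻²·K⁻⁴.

At steady state, absorbed solar power + internal power = radiated power.
Absorbed: α·S·A_cross = 0.53·202·2.890 = 309.4 W (cross-section A).
Total input = 309.4 + 745 = 1054 W.
Radiated: εσ·A_surf·T⁴ with A_surf = 2A = 5.780 m².
T⁴ = 1054/(0.70·5.67×10⁻⁸·5.780) = 4.596×10⁹ K⁴.

T ≈ 260 K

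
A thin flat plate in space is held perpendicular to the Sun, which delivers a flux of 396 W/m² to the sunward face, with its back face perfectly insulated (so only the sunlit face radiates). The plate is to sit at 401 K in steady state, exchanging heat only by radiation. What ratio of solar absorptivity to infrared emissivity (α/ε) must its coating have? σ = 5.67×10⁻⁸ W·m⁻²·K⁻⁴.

α/ε ≈ 3.70

Balance: αS·A = εσ·1A·T⁴ ⇒ α/ε = σT⁴/S.
α/ε = 5.67×10⁻⁸·(401)⁴/396 = 5.67×10⁻⁸·2.586×10¹⁰/396.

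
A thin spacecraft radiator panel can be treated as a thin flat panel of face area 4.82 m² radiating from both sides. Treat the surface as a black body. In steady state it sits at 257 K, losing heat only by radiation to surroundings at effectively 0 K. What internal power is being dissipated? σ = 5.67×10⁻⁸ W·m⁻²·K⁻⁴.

P ≈ 2380 W

Steady state: P = εσA T⁴.
A = 2·4.82 = 9.640 m²; T⁴ = (257)⁴ = 4.362×10⁹ K⁴.
P = 1.0 × 5.67×10⁻⁸ × 9.640 × 4.362×10⁹.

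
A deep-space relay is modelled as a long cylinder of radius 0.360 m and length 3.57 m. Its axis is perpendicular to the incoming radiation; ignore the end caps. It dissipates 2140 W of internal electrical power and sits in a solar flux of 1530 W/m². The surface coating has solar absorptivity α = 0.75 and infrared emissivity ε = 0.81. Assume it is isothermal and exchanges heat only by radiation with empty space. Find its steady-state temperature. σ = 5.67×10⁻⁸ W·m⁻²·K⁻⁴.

T ≈ 342 K

At steady state, absorbed solar power + internal power = radiated power.
Absorbed: α·S·A_cross = 0.75·1530·2.570 = 2950 W (cross-section 2rL).
Total input = 2950 + 2140 = 5090 W.
Radiated: εσ·A_surf·T⁴ with A_surf = 2πrL = 8.075 m².
T⁴ = 5090/(0.81·5.67×10⁻⁸·8.075) = 1.372×10¹⁰ K⁴.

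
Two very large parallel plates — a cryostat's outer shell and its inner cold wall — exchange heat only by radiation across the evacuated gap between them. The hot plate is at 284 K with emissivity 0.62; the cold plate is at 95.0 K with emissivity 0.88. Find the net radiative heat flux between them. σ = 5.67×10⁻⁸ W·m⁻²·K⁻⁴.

q ≈ 208 W/m²

For two infinite grey parallel plates, q = σ(T₁⁴ − T₂⁴)/(1/ε₁ + 1/ε₂ − 1).
T₁⁴ − T₂⁴ = 6.505×10⁹ − 8.145×10⁷ = 6.424×10⁹ K⁴.
1/ε₁ + 1/ε₂ − 1 = 1.613 + 1.136 − 1 = 1.749.
q = 5.67×10⁻⁸ × 6.424×10⁹ / 1.749.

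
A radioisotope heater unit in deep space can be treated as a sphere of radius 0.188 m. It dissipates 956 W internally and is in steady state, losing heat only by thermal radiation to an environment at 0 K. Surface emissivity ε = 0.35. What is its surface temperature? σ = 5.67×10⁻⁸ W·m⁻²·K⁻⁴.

T ≈ 574 K

Steady state: internal power = radiated power, P = εσA T⁴.
Radiating area A = 4πr² = 0.4441 m².
T⁴ = P/(εσA) = 956/(0.35·5.67×10⁻⁸·0.4441) = 1.085×10¹¹ K⁴.
T = (1.085×10¹¹)^(1/4).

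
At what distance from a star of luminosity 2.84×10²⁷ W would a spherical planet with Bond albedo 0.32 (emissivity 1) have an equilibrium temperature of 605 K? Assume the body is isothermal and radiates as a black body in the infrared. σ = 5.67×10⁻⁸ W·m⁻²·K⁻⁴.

For an isothermal black-emitting sphere, (1−a)S·πr² = σ·4πr²·T⁴ ⇒ S = 4σT⁴/(1−a).
S = 4·5.67×10⁻⁸·(605)⁴/0.680 = 44680 W/m².
Flux falls as S = L/(4πd²), so d = √(L/(4πS)) = √(2.84×10²⁷/(4π·44680)).

d ≈ 7.11×10¹⁰ m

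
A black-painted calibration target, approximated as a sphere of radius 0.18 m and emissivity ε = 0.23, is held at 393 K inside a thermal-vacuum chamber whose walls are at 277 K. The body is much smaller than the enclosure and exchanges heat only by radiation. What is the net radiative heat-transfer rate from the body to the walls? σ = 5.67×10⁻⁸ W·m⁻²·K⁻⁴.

P_net ≈ 95.4 W

For a small grey body in a large enclosure: P_net = εσA(T_body⁴ − T_wall⁴).
A = 4πr² = 0.4072 m²; T_body⁴ − T_wall⁴ = 2.385×10¹⁰ − 5.887×10⁹ = 1.797×10¹⁰ K⁴.
|P_net| = 0.23·5.67×10⁻⁸·0.4072·1.797×10¹⁰.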